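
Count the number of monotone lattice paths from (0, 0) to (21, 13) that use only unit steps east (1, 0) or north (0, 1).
Number of paths = 927983760

A monotone lattice path from (0, 0) to (21, 13) consists of 21 east steps and 13 north steps in some order, so it is determined by which 21 of the 34 steps are east. The count is C(34, 21) = 927983760.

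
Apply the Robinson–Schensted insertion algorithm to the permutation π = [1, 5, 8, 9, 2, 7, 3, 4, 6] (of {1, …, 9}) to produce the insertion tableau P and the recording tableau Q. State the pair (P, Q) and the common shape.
P = [1, 2, 3, 4, 6] / [5, 7, 9] / [8];  Q = [1, 2, 3, 4, 9] / [5, 6, 8] / [7];  common shape = (5, 3, 1)

Row-insert the values π_1, π_2, … into P one at a time, bumping the leftmost entry strictly greater than the inserted value down to the next row. The recording tableau Q records, in position (i, j), the step at which that cell was added to P.
  Insert 1 (step 1): P = [1];  Q = [1]
  Insert 5 (step 2): P = [1, 5];  Q = [1, 2]
  Insert 8 (step 3): P = [1, 5, 8];  Q = [1, 2, 3]
  Insert 9 (step 4): P = [1, 5, 8, 9];  Q = [1, 2, 3, 4]
  Insert 2 (step 5): P = [1, 2, 8, 9] / [5];  Q = [1, 2, 3, 4] / [5]
  Insert 7 (step 6): P = [1, 2, 7, 9] / [5, 8];  Q = [1, 2, 3, 4] / [5, 6]
  Insert 3 (step 7): P = [1, 2, 3, 9] / [5, 7] / [8];  Q = [1, 2, 3, 4] / [5, 6] / [7]
  Insert 4 (step 8): P = [1, 2, 3, 4] / [5, 7, 9] / [8];  Q = [1, 2, 3, 4] / [5, 6, 8] / [7]
  Insert 6 (step 9): P = [1, 2, 3, 4, 6] / [5, 7, 9] / [8];  Q = [1, 2, 3, 4, 9] / [5, 6, 8] / [7]
Final shape: (5, 3, 1).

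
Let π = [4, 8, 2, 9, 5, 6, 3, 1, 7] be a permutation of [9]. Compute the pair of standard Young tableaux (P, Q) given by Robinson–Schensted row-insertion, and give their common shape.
P = [1, 3, 6, 7] / [2, 5, 9] / [4] / [8];  Q = [1, 2, 4, 9] / [3, 5, 6] / [7] / [8];  common shape = (4, 3, 1, 1)

Row-insert the values π_1, π_2, … into P one at a time, bumping the leftmost entry strictly greater than the inserted value down to the next row. The recording tableau Q records, in position (i, j), the step at which that cell was added to P.
  Insert 4 (step 1): P = [4];  Q = [1]
  Insert 8 (step 2): P = [4, 8];  Q = [1, 2]
  Insert 2 (step 3): P = [2, 8] / [4];  Q = [1, 2] / [3]
  Insert 9 (step 4): P = [2, 8, 9] / [4];  Q = [1, 2, 4] / [3]
  Insert 5 (step 5): P = [2, 5, 9] / [4, 8];  Q = [1, 2, 4] / [3, 5]
  Insert 6 (step 6): P = [2, 5, 6] / [4, 8, 9];  Q = [1, 2, 4] / [3, 5, 6]
  Insert 3 (step 7): P = [2, 3, 6] / [4, 5, 9] / [8];  Q = [1, 2, 4] / [3, 5, 6] / [7]
  Insert 1 (step 8): P = [1, 3, 6] / [2, 5, 9] / [4] / [8];  Q = [1, 2, 4] / [3, 5, 6] / [7] / [8]
  Insert 7 (step 9): P = [1, 3, 6, 7] / [2, 5, 9] / [4] / [8];  Q = [1, 2, 4, 9] / [3, 5, 6] / [7] / [8]
Final shape: (4, 3, 1, 1).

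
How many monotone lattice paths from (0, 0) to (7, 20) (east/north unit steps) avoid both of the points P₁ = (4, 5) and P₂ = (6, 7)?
Number of paths = 771774

Inclusion–exclusion. Total paths: C(27, 7) = 888030. Through P₁: C(9, 4)·C(18, 3) = 102816. Through P₂: C(13, 6)·C(14, 1) = 24024. Since P₁ is strictly southwest of P₂, a monotone path through both must visit P₁ then P₂; paths through both = C(9, 4)·C(4, 2)·C(14, 1) = 10584. Avoid both = 888030 − 102816 − 24024 + 10584 = 771774.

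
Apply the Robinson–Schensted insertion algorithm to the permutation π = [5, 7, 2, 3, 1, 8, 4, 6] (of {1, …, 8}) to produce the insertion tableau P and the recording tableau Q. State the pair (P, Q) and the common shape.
P = [1, 3, 4, 6] / [2, 7, 8] / [5];  Q = [1, 2, 6, 8] / [3, 4, 7] / [5];  common shape = (4, 3, 1)

Row-insert the values π_1, π_2, … into P one at a time, bumping the leftmost entry strictly greater than the inserted value down to the next row. The recording tableau Q records, in position (i, j), the step at which that cell was added to P.
  Insert 5 (step 1): P = [5];  Q = [1]
  Insert 7 (step 2): P = [5, 7];  Q = [1, 2]
  Insert 2 (step 3): P = [2, 7] / [5];  Q = [1, 2] / [3]
  Insert 3 (step 4): P = [2, 3] / [5, 7];  Q = [1, 2] / [3, 4]
  Insert 1 (step 5): P = [1, 3] / [2, 7] / [5];  Q = [1, 2] / [3, 4] / [5]
  Insert 8 (step 6): P = [1, 3, 8] / [2, 7] / [5];  Q = [1, 2, 6] / [3, 4] / [5]
  Insert 4 (step 7): P = [1, 3, 4] / [2, 7, 8] / [5];  Q = [1, 2, 6] / [3, 4, 7] / [5]
  Insert 6 (step 8): P = [1, 3, 4, 6] / [2, 7, 8] / [5];  Q = [1, 2, 6, 8] / [3, 4, 7] / [5]
Final shape: (4, 3, 1).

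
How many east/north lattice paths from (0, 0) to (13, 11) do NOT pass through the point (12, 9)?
Number of paths = 1614354

Total paths from (0, 0) to (13, 11): C(24, 13) = 2496144. Paths through (12, 9): (paths (0, 0) → (12, 9)) × (paths (12, 9) → (13, 11)) = C(21, 12) · C(3, 1) = 293930 · 3 = 881790. Avoidance count = 2496144 − 881790 = 1614354.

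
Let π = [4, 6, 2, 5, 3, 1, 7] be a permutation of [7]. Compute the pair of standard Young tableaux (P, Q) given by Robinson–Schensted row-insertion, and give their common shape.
P = [1, 3, 7] / [2, 5] / [4] / [6];  Q = [1, 2, 7] / [3, 4] / [5] / [6];  common shape = (3, 2, 1, 1)

Row-insert the values π_1, π_2, … into P one at a time, bumping the leftmost entry strictly greater than the inserted value down to the next row. The recording tableau Q records, in position (i, j), the step at which that cell was added to P.
  Insert 4 (step 1): P = [4];  Q = [1]
  Insert 6 (step 2): P = [4, 6];  Q = [1, 2]
  Insert 2 (step 3): P = [2, 6] / [4];  Q = [1, 2] / [3]
  Insert 5 (step 4): P = [2, 5] / [4, 6];  Q = [1, 2] / [3, 4]
  Insert 3 (step 5): P = [2, 3] / [4, 5] / [6];  Q = [1, 2] / [3, 4] / [5]
  Insert 1 (step 6): P = [1, 3] / [2, 5] / [4] / [6];  Q = [1, 2] / [3, 4] / [5] / [6]
  Insert 7 (step 7): P = [1, 3, 7] / [2, 5] / [4] / [6];  Q = [1, 2, 7] / [3, 4] / [5] / [6]
Final shape: (3, 2, 1, 1).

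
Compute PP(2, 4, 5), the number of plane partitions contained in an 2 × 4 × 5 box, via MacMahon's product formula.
PP(2, 4, 5) = 5292

Evaluate the triple product over i = 1..2, j = 1..4, k = 1..5. The factors are (2/1) · (3/2) · (4/3) · (5/4) · (6/5) · (3/2) · (4/3) · (5/4) · … (40 factors total). The numerators and denominators telescope so the product is an integer; carrying out the multiplication exactly gives PP(2, 4, 5) = 5292.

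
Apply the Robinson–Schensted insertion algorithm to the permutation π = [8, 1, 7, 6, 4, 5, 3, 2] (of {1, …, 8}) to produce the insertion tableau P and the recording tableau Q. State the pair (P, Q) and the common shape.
P = [1, 2, 5] / [3] / [4] / [6] / [7] / [8];  Q = [1, 3, 6] / [2] / [4] / [5] / [7] / [8];  common shape = (3, 1, 1, 1, 1, 1)

Row-insert the values π_1, π_2, … into P one at a time, bumping the leftmost entry strictly greater than the inserted value down to the next row. The recording tableau Q records, in position (i, j), the step at which that cell was added to P.
  Insert 8 (step 1): P = [8];  Q = [1]
  Insert 1 (step 2): P = [1] / [8];  Q = [1] / [2]
  Insert 7 (step 3): P = [1, 7] / [8];  Q = [1, 3] / [2]
  Insert 6 (step 4): P = [1, 6] / [7] / [8];  Q = [1, 3] / [2] / [4]
  Insert 4 (step 5): P = [1, 4] / [6] / [7] / [8];  Q = [1, 3] / [2] / [4] / [5]
  Insert 5 (step 6): P = [1, 4, 5] / [6] / [7] / [8];  Q = [1, 3, 6] / [2] / [4] / [5]
  Insert 3 (step 7): P = [1, 3, 5] / [4] / [6] / [7] / [8];  Q = [1, 3, 6] / [2] / [4] / [5] / [7]
  Insert 2 (step 8): P = [1, 2, 5] / [3] / [4] / [6] / [7] / [8];  Q = [1, 3, 6] / [2] / [4] / [5] / [7] / [8]
Final shape: (3, 1, 1, 1, 1, 1).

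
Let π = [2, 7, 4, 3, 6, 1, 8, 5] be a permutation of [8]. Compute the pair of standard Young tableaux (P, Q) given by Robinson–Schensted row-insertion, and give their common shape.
P = [1, 3, 5, 8] / [2, 6] / [4] / [7];  Q = [1, 2, 5, 7] / [3, 8] / [4] / [6];  common shape = (4, 2, 1, 1)

Row-insert the values π_1, π_2, … into P one at a time, bumping the leftmost entry strictly greater than the inserted value down to the next row. The recording tableau Q records, in position (i, j), the step at which that cell was added to P.
  Insert 2 (step 1): P = [2];  Q = [1]
  Insert 7 (step 2): P = [2, 7];  Q = [1, 2]
  Insert 4 (step 3): P = [2, 4] / [7];  Q = [1, 2] / [3]
  Insert 3 (step 4): P = [2, 3] / [4] / [7];  Q = [1, 2] / [3] / [4]
  Insert 6 (step 5): P = [2, 3, 6] / [4] / [7];  Q = [1, 2, 5] / [3] / [4]
  Insert 1 (step 6): P = [1, 3, 6] / [2] / [4] / [7];  Q = [1, 2, 5] / [3] / [4] / [6]
  Insert 8 (step 7): P = [1, 3, 6, 8] / [2] / [4] / [7];  Q = [1, 2, 5, 7] / [3] / [4] / [6]
  Insert 5 (step 8): P = [1, 3, 5, 8] / [2, 6] / [4] / [7];  Q = [1, 2, 5, 7] / [3, 8] / [4] / [6]
Final shape: (4, 2, 1, 1).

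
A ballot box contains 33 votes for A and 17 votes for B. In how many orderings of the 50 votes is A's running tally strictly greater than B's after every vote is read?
Strict-lead orderings = 3151161405168

Total orderings of the 50 votes with 33 for A: C(50, 33) = 9847379391150. By the Bertrand ballot formula (Cycle Lemma / reflection principle), the number of orderings in which A is strictly ahead of B throughout is (p − q)/(p + q) · C(p + q, p) = (33 − 17)/(33 + 17) · 9847379391150 = 3151161405168.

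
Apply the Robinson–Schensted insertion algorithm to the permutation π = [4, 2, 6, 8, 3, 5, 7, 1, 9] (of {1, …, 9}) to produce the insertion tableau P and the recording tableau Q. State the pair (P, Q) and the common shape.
P = [1, 3, 5, 7, 9] / [2, 6, 8] / [4];  Q = [1, 3, 4, 7, 9] / [2, 5, 6] / [8];  common shape = (5, 3, 1)

Row-insert the values π_1, π_2, … into P one at a time, bumping the leftmost entry strictly greater than the inserted value down to the next row. The recording tableau Q records, in position (i, j), the step at which that cell was added to P.
  Insert 4 (step 1): P = [4];  Q = [1]
  Insert 2 (step 2): P = [2] / [4];  Q = [1] / [2]
  Insert 6 (step 3): P = [2, 6] / [4];  Q = [1, 3] / [2]
  Insert 8 (step 4): P = [2, 6, 8] / [4];  Q = [1, 3, 4] / [2]
  Insert 3 (step 5): P = [2, 3, 8] / [4, 6];  Q = [1, 3, 4] / [2, 5]
  Insert 5 (step 6): P = [2, 3, 5] / [4, 6, 8];  Q = [1, 3, 4] / [2, 5, 6]
  Insert 7 (step 7): P = [2, 3, 5, 7] / [4, 6, 8];  Q = [1, 3, 4, 7] / [2, 5, 6]
  Insert 1 (step 8): P = [1, 3, 5, 7] / [2, 6, 8] / [4];  Q = [1, 3, 4, 7] / [2, 5, 6] / [8]
  Insert 9 (step 9): P = [1, 3, 5, 7, 9] / [2, 6, 8] / [4];  Q = [1, 3, 4, 7, 9] / [2, 5, 6] / [8]
Final shape: (5, 3, 1).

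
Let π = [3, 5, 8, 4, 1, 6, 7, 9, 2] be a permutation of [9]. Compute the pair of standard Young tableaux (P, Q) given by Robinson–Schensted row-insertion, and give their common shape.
P = [1, 2, 6, 7, 9] / [3, 4] / [5, 8];  Q = [1, 2, 3, 7, 8] / [4, 6] / [5, 9];  common shape = (5, 2, 2)

Row-insert the values π_1, π_2, … into P one at a time, bumping the leftmost entry strictly greater than the inserted value down to the next row. The recording tableau Q records, in position (i, j), the step at which that cell was added to P.
  Insert 3 (step 1): P = [3];  Q = [1]
  Insert 5 (step 2): P = [3, 5];  Q = [1, 2]
  Insert 8 (step 3): P = [3, 5, 8];  Q = [1, 2, 3]
  Insert 4 (step 4): P = [3, 4, 8] / [5];  Q = [1, 2, 3] / [4]
  Insert 1 (step 5): P = [1, 4, 8] / [3] / [5];  Q = [1, 2, 3] / [4] / [5]
  Insert 6 (step 6): P = [1, 4, 6] / [3, 8] / [5];  Q = [1, 2, 3] / [4, 6] / [5]
  Insert 7 (step 7): P = [1, 4, 6, 7] / [3, 8] / [5];  Q = [1, 2, 3, 7] / [4, 6] / [5]
  Insert 9 (step 8): P = [1, 4, 6, 7, 9] / [3, 8] / [5];  Q = [1, 2, 3, 7, 8] / [4, 6] / [5]
  Insert 2 (step 9): P = [1, 2, 6, 7, 9] / [3, 4] / [5, 8];  Q = [1, 2, 3, 7, 8] / [4, 6] / [5, 9]
Final shape: (5, 2, 2).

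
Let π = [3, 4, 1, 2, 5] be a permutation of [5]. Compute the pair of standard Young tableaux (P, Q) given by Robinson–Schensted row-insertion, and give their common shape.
P = [1, 2, 5] / [3, 4];  Q = [1, 2, 5] / [3, 4];  common shape = (3, 2)

Row-insert the values π_1, π_2, … into P one at a time, bumping the leftmost entry strictly greater than the inserted value down to the next row. The recording tableau Q records, in position (i, j), the step at which that cell was added to P.
  Insert 3 (step 1): P = [3];  Q = [1]
  Insert 4 (step 2): P = [3, 4];  Q = [1, 2]
  Insert 1 (step 3): P = [1, 4] / [3];  Q = [1, 2] / [3]
  Insert 2 (step 4): P = [1, 2] / [3, 4];  Q = [1, 2] / [3, 4]
  Insert 5 (step 5): P = [1, 2, 5] / [3, 4];  Q = [1, 2, 5] / [3, 4]
Final shape: (3, 2).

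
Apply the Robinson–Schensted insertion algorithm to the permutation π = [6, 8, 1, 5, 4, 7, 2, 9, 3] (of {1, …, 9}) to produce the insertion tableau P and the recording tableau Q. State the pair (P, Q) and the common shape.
P = [1, 2, 3, 9] / [4, 7] / [5, 8] / [6];  Q = [1, 2, 6, 8] / [3, 4] / [5, 9] / [7];  common shape = (4, 2, 2, 1)

Row-insert the values π_1, π_2, … into P one at a time, bumping the leftmost entry strictly greater than the inserted value down to the next row. The recording tableau Q records, in position (i, j), the step at which that cell was added to P.
  Insert 6 (step 1): P = [6];  Q = [1]
  Insert 8 (step 2): P = [6, 8];  Q = [1, 2]
  Insert 1 (step 3): P = [1, 8] / [6];  Q = [1, 2] / [3]
  Insert 5 (step 4): P = [1, 5] / [6, 8];  Q = [1, 2] / [3, 4]
  Insert 4 (step 5): P = [1, 4] / [5, 8] / [6];  Q = [1, 2] / [3, 4] / [5]
  Insert 7 (step 6): P = [1, 4, 7] / [5, 8] / [6];  Q = [1, 2, 6] / [3, 4] / [5]
  Insert 2 (step 7): P = [1, 2, 7] / [4, 8] / [5] / [6];  Q = [1, 2, 6] / [3, 4] / [5] / [7]
  Insert 9 (step 8): P = [1, 2, 7, 9] / [4, 8] / [5] / [6];  Q = [1, 2, 6, 8] / [3, 4] / [5] / [7]
  Insert 3 (step 9): P = [1, 2, 3, 9] / [4, 7] / [5, 8] / [6];  Q = [1, 2, 6, 8] / [3, 4] / [5, 9] / [7]
Final shape: (4, 2, 2, 1).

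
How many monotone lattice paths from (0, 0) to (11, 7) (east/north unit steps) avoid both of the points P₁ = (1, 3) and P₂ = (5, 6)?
Number of paths = 25566

Inclusion–exclusion. Total paths: C(18, 11) = 31824. Through P₁: C(4, 1)·C(14, 10) = 4004. Through P₂: C(11, 5)·C(7, 6) = 3234. Since P₁ is strictly southwest of P₂, a monotone path through both must visit P₁ then P₂; paths through both = C(4, 1)·C(7, 4)·C(7, 6) = 980. Avoid both = 31824 − 4004 − 3234 + 980 = 25566.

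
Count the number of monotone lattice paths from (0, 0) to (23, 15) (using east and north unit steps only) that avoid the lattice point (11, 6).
Number of paths = 11833608880

Total paths from (0, 0) to (23, 15): C(38, 23) = 15471286560. Paths through (11, 6): (paths (0, 0) → (11, 6)) × (paths (11, 6) → (23, 15)) = C(17, 11) · C(21, 12) = 12376 · 293930 = 3637677680. Avoidance count = 15471286560 − 3637677680 = 11833608880.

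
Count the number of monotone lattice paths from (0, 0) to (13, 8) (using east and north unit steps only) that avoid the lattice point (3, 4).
Number of paths = 168455

Total paths from (0, 0) to (13, 8): C(21, 13) = 203490. Paths through (3, 4): (paths (0, 0) → (3, 4)) × (paths (3, 4) → (13, 8)) = C(7, 3) · C(14, 10) = 35 · 1001 = 35035. Avoidance count = 203490 − 35035 = 168455.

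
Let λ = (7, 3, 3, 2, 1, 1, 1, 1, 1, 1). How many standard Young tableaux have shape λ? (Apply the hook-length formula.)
# SYT of shape (7, 3, 3, 2, 1, 1, 1, 1, 1, 1) = 138881925

Hook-length formula: f^λ = n! / Π hook(c), product over all cells c of the Young diagram. For λ = (7, 3, 3, 2, 1, 1, 1, 1, 1, 1), n = 21 boxes. Hook lengths by row (left-to-right, top-to-bottom): [16, 9, 7, 4, 3, 2, 1]; [11, 4, 2]; [10, 3, 1]; [8, 1]; [6]; [5]; [4]; [3]; [2]; [1]. Product of hooks = 367873228800. So f^λ = 21! / 367873228800 = 51090942171709440000 / 367873228800 = 138881925.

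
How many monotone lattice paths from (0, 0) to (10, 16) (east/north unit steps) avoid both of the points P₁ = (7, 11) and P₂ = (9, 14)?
Number of paths = 2032741

Inclusion–exclusion. Total paths: C(26, 10) = 5311735. Through P₁: C(18, 7)·C(8, 3) = 1782144. Through P₂: C(23, 9)·C(3, 1) = 2451570. Since P₁ is strictly southwest of P₂, a monotone path through both must visit P₁ then P₂; paths through both = C(18, 7)·C(5, 2)·C(3, 1) = 954720. Avoid both = 5311735 − 1782144 − 2451570 + 954720 = 2032741.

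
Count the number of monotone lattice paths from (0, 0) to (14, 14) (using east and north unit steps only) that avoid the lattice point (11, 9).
Number of paths = 30710840

Total paths from (0, 0) to (14, 14): C(28, 14) = 40116600. Paths through (11, 9): (paths (0, 0) → (11, 9)) × (paths (11, 9) → (14, 14)) = C(20, 11) · C(8, 3) = 167960 · 56 = 9405760. Avoidance count = 40116600 − 9405760 = 30710840.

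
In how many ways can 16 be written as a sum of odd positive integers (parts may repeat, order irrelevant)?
p_odd(16) = 32

Partitions of 16 using only odd parts 1, 3, 5, …: 15+1, 13+3, 13+1+1+1, 11+5, 11+3+1+1, 11+1+1+1+1+1, 9+7, 9+5+1+1, 9+3+3+1, 9+3+1+1+1+1, 9+1+1+1+1+1+1+1, 7+7+1+1, 7+5+3+1, 7+5+1+1+1+1, 7+3+3+3, 7+3+3+1+1+1, 7+3+1+1+1+1+1+1, 7+1+1+1+1+1+1+1+1+1, 5+5+5+1, 5+5+3+3, 5+5+3+1+1+1, 5+5+1+1+1+1+1+1, 5+3+3+3+1+1, 5+3+3+1+1+1+1+1, 5+3+1+1+1+1+1+1+1+1, 5+1+1+1+1+1+1+1+1+1+1+1, 3+3+3+3+3+1, 3+3+3+3+1+1+1+1, 3+3+3+1+1+1+1+1+1+1, 3+3+1+1+1+1+1+1+1+1+1+1, … (32 total). There are 32. (Euler: this equals q(16), the number of distinct-part partitions.)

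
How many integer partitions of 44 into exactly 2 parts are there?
p(44, 2 parts) = 22

Partitions of n into exactly k parts are in bijection with partitions of n − k into at most k parts (subtract 1 from each part). So p(44, exactly 2) = p(42, parts ≤ 2). Computing via the recurrence p(m, j) = p(m, j−1) + p(m−j, j) gives 22.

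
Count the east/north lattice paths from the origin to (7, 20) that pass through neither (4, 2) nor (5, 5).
Number of paths = 841968

Inclusion–exclusion. Total paths: C(27, 7) = 888030. Through P₁: C(6, 4)·C(21, 3) = 19950. Through P₂: C(10, 5)·C(17, 2) = 34272. Since P₁ is strictly southwest of P₂, a monotone path through both must visit P₁ then P₂; paths through both = C(6, 4)·C(4, 1)·C(17, 2) = 8160. Avoid both = 888030 − 19950 − 34272 + 8160 = 841968.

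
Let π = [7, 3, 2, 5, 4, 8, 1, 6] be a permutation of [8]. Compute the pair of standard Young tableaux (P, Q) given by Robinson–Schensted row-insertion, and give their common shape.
P = [1, 4, 6] / [2, 5, 8] / [3] / [7];  Q = [1, 4, 6] / [2, 5, 8] / [3] / [7];  common shape = (3, 3, 1, 1)

Row-insert the values π_1, π_2, … into P one at a time, bumping the leftmost entry strictly greater than the inserted value down to the next row. The recording tableau Q records, in position (i, j), the step at which that cell was added to P.
  Insert 7 (step 1): P = [7];  Q = [1]
  Insert 3 (step 2): P = [3] / [7];  Q = [1] / [2]
  Insert 2 (step 3): P = [2] / [3] / [7];  Q = [1] / [2] / [3]
  Insert 5 (step 4): P = [2, 5] / [3] / [7];  Q = [1, 4] / [2] / [3]
  Insert 4 (step 5): P = [2, 4] / [3, 5] / [7];  Q = [1, 4] / [2, 5] / [3]
  Insert 8 (step 6): P = [2, 4, 8] / [3, 5] / [7];  Q = [1, 4, 6] / [2, 5] / [3]
  Insert 1 (step 7): P = [1, 4, 8] / [2, 5] / [3] / [7];  Q = [1, 4, 6] / [2, 5] / [3] / [7]
  Insert 6 (step 8): P = [1, 4, 6] / [2, 5, 8] / [3] / [7];  Q = [1, 4, 6] / [2, 5, 8] / [3] / [7]
Final shape: (3, 3, 1, 1).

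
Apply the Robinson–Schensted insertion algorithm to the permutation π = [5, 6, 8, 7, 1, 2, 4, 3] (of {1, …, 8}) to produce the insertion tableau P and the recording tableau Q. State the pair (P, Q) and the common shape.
P = [1, 2, 3] / [4, 6, 7] / [5] / [8];  Q = [1, 2, 3] / [4, 6, 7] / [5] / [8];  common shape = (3, 3, 1, 1)

Row-insert the values π_1, π_2, … into P one at a time, bumping the leftmost entry strictly greater than the inserted value down to the next row. The recording tableau Q records, in position (i, j), the step at which that cell was added to P.
  Insert 5 (step 1): P = [5];  Q = [1]
  Insert 6 (step 2): P = [5, 6];  Q = [1, 2]
  Insert 8 (step 3): P = [5, 6, 8];  Q = [1, 2, 3]
  Insert 7 (step 4): P = [5, 6, 7] / [8];  Q = [1, 2, 3] / [4]
  Insert 1 (step 5): P = [1, 6, 7] / [5] / [8];  Q = [1, 2, 3] / [4] / [5]
  Insert 2 (step 6): P = [1, 2, 7] / [5, 6] / [8];  Q = [1, 2, 3] / [4, 6] / [5]
  Insert 4 (step 7): P = [1, 2, 4] / [5, 6, 7] / [8];  Q = [1, 2, 3] / [4, 6, 7] / [5]
  Insert 3 (step 8): P = [1, 2, 3] / [4, 6, 7] / [5] / [8];  Q = [1, 2, 3] / [4, 6, 7] / [5] / [8]
Final shape: (3, 3, 1, 1).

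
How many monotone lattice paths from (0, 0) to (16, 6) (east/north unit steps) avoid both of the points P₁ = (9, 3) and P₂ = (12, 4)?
Number of paths = 34113

Inclusion–exclusion. Total paths: C(22, 16) = 74613. Through P₁: C(12, 9)·C(10, 7) = 26400. Through P₂: C(16, 12)·C(6, 4) = 27300. Since P₁ is strictly southwest of P₂, a monotone path through both must visit P₁ then P₂; paths through both = C(12, 9)·C(4, 3)·C(6, 4) = 13200. Avoid both = 74613 − 26400 − 27300 + 13200 = 34113.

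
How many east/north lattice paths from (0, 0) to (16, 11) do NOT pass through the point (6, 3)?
Number of paths = 9362223

Total paths from (0, 0) to (16, 11): C(27, 16) = 13037895. Paths through (6, 3): (paths (0, 0) → (6, 3)) × (paths (6, 3) → (16, 11)) = C(9, 6) · C(18, 10) = 84 · 43758 = 3675672. Avoidance count = 13037895 − 3675672 = 9362223.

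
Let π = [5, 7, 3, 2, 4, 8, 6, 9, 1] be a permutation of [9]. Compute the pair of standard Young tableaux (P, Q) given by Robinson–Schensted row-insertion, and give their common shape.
P = [1, 4, 6, 9] / [2, 7, 8] / [3] / [5];  Q = [1, 2, 6, 8] / [3, 5, 7] / [4] / [9];  common shape = (4, 3, 1, 1)

Row-insert the values π_1, π_2, … into P one at a time, bumping the leftmost entry strictly greater than the inserted value down to the next row. The recording tableau Q records, in position (i, j), the step at which that cell was added to P.
  Insert 5 (step 1): P = [5];  Q = [1]
  Insert 7 (step 2): P = [5, 7];  Q = [1, 2]
  Insert 3 (step 3): P = [3, 7] / [5];  Q = [1, 2] / [3]
  Insert 2 (step 4): P = [2, 7] / [3] / [5];  Q = [1, 2] / [3] / [4]
  Insert 4 (step 5): P = [2, 4] / [3, 7] / [5];  Q = [1, 2] / [3, 5] / [4]
  Insert 8 (step 6): P = [2, 4, 8] / [3, 7] / [5];  Q = [1, 2, 6] / [3, 5] / [4]
  Insert 6 (step 7): P = [2, 4, 6] / [3, 7, 8] / [5];  Q = [1, 2, 6] / [3, 5, 7] / [4]
  Insert 9 (step 8): P = [2, 4, 6, 9] / [3, 7, 8] / [5];  Q = [1, 2, 6, 8] / [3, 5, 7] / [4]
  Insert 1 (step 9): P = [1, 4, 6, 9] / [2, 7, 8] / [3] / [5];  Q = [1, 2, 6, 8] / [3, 5, 7] / [4] / [9]
Final shape: (4, 3, 1, 1).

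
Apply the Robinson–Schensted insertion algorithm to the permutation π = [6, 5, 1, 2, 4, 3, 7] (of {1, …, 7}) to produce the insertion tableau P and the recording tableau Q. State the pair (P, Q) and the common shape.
P = [1, 2, 3, 7] / [4] / [5] / [6];  Q = [1, 4, 5, 7] / [2] / [3] / [6];  common shape = (4, 1, 1, 1)

Row-insert the values π_1, π_2, … into P one at a time, bumping the leftmost entry strictly greater than the inserted value down to the next row. The recording tableau Q records, in position (i, j), the step at which that cell was added to P.
  Insert 6 (step 1): P = [6];  Q = [1]
  Insert 5 (step 2): P = [5] / [6];  Q = [1] / [2]
  Insert 1 (step 3): P = [1] / [5] / [6];  Q = [1] / [2] / [3]
  Insert 2 (step 4): P = [1, 2] / [5] / [6];  Q = [1, 4] / [2] / [3]
  Insert 4 (step 5): P = [1, 2, 4] / [5] / [6];  Q = [1, 4, 5] / [2] / [3]
  Insert 3 (step 6): P = [1, 2, 3] / [4] / [5] / [6];  Q = [1, 4, 5] / [2] / [3] / [6]
  Insert 7 (step 7): P = [1, 2, 3, 7] / [4] / [5] / [6];  Q = [1, 4, 5, 7] / [2] / [3] / [6]
Final shape: (4, 1, 1, 1).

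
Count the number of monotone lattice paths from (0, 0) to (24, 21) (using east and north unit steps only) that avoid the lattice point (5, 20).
Number of paths = 3773654687550

Total paths from (0, 0) to (24, 21): C(45, 24) = 3773655750150. Paths through (5, 20): (paths (0, 0) → (5, 20)) × (paths (5, 20) → (24, 21)) = C(25, 5) · C(20, 19) = 53130 · 20 = 1062600. Avoidance count = 3773655750150 − 1062600 = 3773654687550.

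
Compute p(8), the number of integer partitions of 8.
p(8) = 22

List all partitions of 8: 8, 7+1, 6+2, 6+1+1, 5+3, 5+2+1, 5+1+1+1, 4+4, 4+3+1, 4+2+2, 4+2+1+1, 4+1+1+1+1, 3+3+2, 3+3+1+1, 3+2+2+1, 3+2+1+1+1, 3+1+1+1+1+1, 2+2+2+2, 2+2+2+1+1, 2+2+1+1+1+1, 2+1+1+1+1+1+1, 1+1+1+1+1+1+1+1. Counting them gives p(8) = 22.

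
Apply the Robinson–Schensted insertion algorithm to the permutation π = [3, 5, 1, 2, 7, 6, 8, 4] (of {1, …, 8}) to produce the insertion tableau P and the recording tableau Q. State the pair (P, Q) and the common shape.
P = [1, 2, 4, 8] / [3, 5, 6] / [7];  Q = [1, 2, 5, 7] / [3, 4, 6] / [8];  common shape = (4, 3, 1)

Row-insert the values π_1, π_2, … into P one at a time, bumping the leftmost entry strictly greater than the inserted value down to the next row. The recording tableau Q records, in position (i, j), the step at which that cell was added to P.
  Insert 3 (step 1): P = [3];  Q = [1]
  Insert 5 (step 2): P = [3, 5];  Q = [1, 2]
  Insert 1 (step 3): P = [1, 5] / [3];  Q = [1, 2] / [3]
  Insert 2 (step 4): P = [1, 2] / [3, 5];  Q = [1, 2] / [3, 4]
  Insert 7 (step 5): P = [1, 2, 7] / [3, 5];  Q = [1, 2, 5] / [3, 4]
  Insert 6 (step 6): P = [1, 2, 6] / [3, 5, 7];  Q = [1, 2, 5] / [3, 4, 6]
  Insert 8 (step 7): P = [1, 2, 6, 8] / [3, 5, 7];  Q = [1, 2, 5, 7] / [3, 4, 6]
  Insert 4 (step 8): P = [1, 2, 4, 8] / [3, 5, 6] / [7];  Q = [1, 2, 5, 7] / [3, 4, 6] / [8]
Final shape: (4, 3, 1).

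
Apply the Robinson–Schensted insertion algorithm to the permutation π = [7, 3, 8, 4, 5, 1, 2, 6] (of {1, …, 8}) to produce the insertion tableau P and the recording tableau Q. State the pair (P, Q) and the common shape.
P = [1, 2, 5, 6] / [3, 4] / [7, 8];  Q = [1, 3, 5, 8] / [2, 4] / [6, 7];  common shape = (4, 2, 2)

Row-insert the values π_1, π_2, … into P one at a time, bumping the leftmost entry strictly greater than the inserted value down to the next row. The recording tableau Q records, in position (i, j), the step at which that cell was added to P.
  Insert 7 (step 1): P = [7];  Q = [1]
  Insert 3 (step 2): P = [3] / [7];  Q = [1] / [2]
  Insert 8 (step 3): P = [3, 8] / [7];  Q = [1, 3] / [2]
  Insert 4 (step 4): P = [3, 4] / [7, 8];  Q = [1, 3] / [2, 4]
  Insert 5 (step 5): P = [3, 4, 5] / [7, 8];  Q = [1, 3, 5] / [2, 4]
  Insert 1 (step 6): P = [1, 4, 5] / [3, 8] / [7];  Q = [1, 3, 5] / [2, 4] / [6]
  Insert 2 (step 7): P = [1, 2, 5] / [3, 4] / [7, 8];  Q = [1, 3, 5] / [2, 4] / [6, 7]
  Insert 6 (step 8): P = [1, 2, 5, 6] / [3, 4] / [7, 8];  Q = [1, 3, 5, 8] / [2, 4] / [6, 7]
Final shape: (4, 2, 2).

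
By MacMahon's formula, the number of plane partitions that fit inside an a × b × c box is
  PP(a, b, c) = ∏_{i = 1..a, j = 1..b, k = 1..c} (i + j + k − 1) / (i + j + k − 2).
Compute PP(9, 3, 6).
PP(9, 3, 6) = 2530768240

Evaluate the triple product over i = 1..9, j = 1..3, k = 1..6. The factors are (2/1) · (3/2) · (4/3) · (5/4) · (6/5) · (7/6) · (3/2) · (4/3) · … (162 factors total). The numerators and denominators telescope so the product is an integer; carrying out the multiplication exactly gives PP(9, 3, 6) = 2530768240.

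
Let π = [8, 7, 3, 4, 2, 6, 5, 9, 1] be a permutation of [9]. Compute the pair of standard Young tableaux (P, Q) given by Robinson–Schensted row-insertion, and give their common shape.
P = [1, 4, 5, 9] / [2, 6] / [3] / [7] / [8];  Q = [1, 4, 6, 8] / [2, 7] / [3] / [5] / [9];  common shape = (4, 2, 1, 1, 1)

Row-insert the values π_1, π_2, … into P one at a time, bumping the leftmost entry strictly greater than the inserted value down to the next row. The recording tableau Q records, in position (i, j), the step at which that cell was added to P.
  Insert 8 (step 1): P = [8];  Q = [1]
  Insert 7 (step 2): P = [7] / [8];  Q = [1] / [2]
  Insert 3 (step 3): P = [3] / [7] / [8];  Q = [1] / [2] / [3]
  Insert 4 (step 4): P = [3, 4] / [7] / [8];  Q = [1, 4] / [2] / [3]
  Insert 2 (step 5): P = [2, 4] / [3] / [7] / [8];  Q = [1, 4] / [2] / [3] / [5]
  Insert 6 (step 6): P = [2, 4, 6] / [3] / [7] / [8];  Q = [1, 4, 6] / [2] / [3] / [5]
  Insert 5 (step 7): P = [2, 4, 5] / [3, 6] / [7] / [8];  Q = [1, 4, 6] / [2, 7] / [3] / [5]
  Insert 9 (step 8): P = [2, 4, 5, 9] / [3, 6] / [7] / [8];  Q = [1, 4, 6, 8] / [2, 7] / [3] / [5]
  Insert 1 (step 9): P = [1, 4, 5, 9] / [2, 6] / [3] / [7] / [8];  Q = [1, 4, 6, 8] / [2, 7] / [3] / [5] / [9]
Final shape: (4, 2, 1, 1, 1).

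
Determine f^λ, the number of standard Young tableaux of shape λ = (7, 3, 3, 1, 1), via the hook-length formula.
# SYT of shape (7, 3, 3, 1, 1) = 122850

Hook-length formula: f^λ = n! / Π hook(c), product over all cells c of the Young diagram. For λ = (7, 3, 3, 1, 1), n = 15 boxes. Hook lengths by row (left-to-right, top-to-bottom): [11, 8, 7, 4, 3, 2, 1]; [6, 3, 2]; [5, 2, 1]; [2]; [1]. Product of hooks = 10644480. So f^λ = 15! / 10644480 = 1307674368000 / 10644480 = 122850.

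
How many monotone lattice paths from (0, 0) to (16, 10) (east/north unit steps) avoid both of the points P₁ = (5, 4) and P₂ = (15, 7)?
Number of paths = 3214327

Inclusion–exclusion. Total paths: C(26, 16) = 5311735. Through P₁: C(9, 5)·C(17, 11) = 1559376. Through P₂: C(22, 15)·C(4, 1) = 682176. Since P₁ is strictly southwest of P₂, a monotone path through both must visit P₁ then P₂; paths through both = C(9, 5)·C(13, 10)·C(4, 1) = 144144. Avoid both = 5311735 − 1559376 − 682176 + 144144 = 3214327.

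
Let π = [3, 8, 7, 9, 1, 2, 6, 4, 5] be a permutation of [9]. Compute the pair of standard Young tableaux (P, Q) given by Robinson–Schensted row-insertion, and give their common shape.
P = [1, 2, 4, 5] / [3, 6, 9] / [7] / [8];  Q = [1, 2, 4, 9] / [3, 6, 7] / [5] / [8];  common shape = (4, 3, 1, 1)

Row-insert the values π_1, π_2, … into P one at a time, bumping the leftmost entry strictly greater than the inserted value down to the next row. The recording tableau Q records, in position (i, j), the step at which that cell was added to P.
  Insert 3 (step 1): P = [3];  Q = [1]
  Insert 8 (step 2): P = [3, 8];  Q = [1, 2]
  Insert 7 (step 3): P = [3, 7] / [8];  Q = [1, 2] / [3]
  Insert 9 (step 4): P = [3, 7, 9] / [8];  Q = [1, 2, 4] / [3]
  Insert 1 (step 5): P = [1, 7, 9] / [3] / [8];  Q = [1, 2, 4] / [3] / [5]
  Insert 2 (step 6): P = [1, 2, 9] / [3, 7] / [8];  Q = [1, 2, 4] / [3, 6] / [5]
  Insert 6 (step 7): P = [1, 2, 6] / [3, 7, 9] / [8];  Q = [1, 2, 4] / [3, 6, 7] / [5]
  Insert 4 (step 8): P = [1, 2, 4] / [3, 6, 9] / [7] / [8];  Q = [1, 2, 4] / [3, 6, 7] / [5] / [8]
  Insert 5 (step 9): P = [1, 2, 4, 5] / [3, 6, 9] / [7] / [8];  Q = [1, 2, 4, 9] / [3, 6, 7] / [5] / [8]
Final shape: (4, 3, 1, 1).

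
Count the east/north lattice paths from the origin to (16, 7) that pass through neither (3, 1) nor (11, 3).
Number of paths = 113445

Inclusion–exclusion. Total paths: C(23, 16) = 245157. Through P₁: C(4, 3)·C(19, 13) = 108528. Through P₂: C(14, 11)·C(9, 5) = 45864. Since P₁ is strictly southwest of P₂, a monotone path through both must visit P₁ then P₂; paths through both = C(4, 3)·C(10, 8)·C(9, 5) = 22680. Avoid both = 245157 − 108528 − 45864 + 22680 = 113445.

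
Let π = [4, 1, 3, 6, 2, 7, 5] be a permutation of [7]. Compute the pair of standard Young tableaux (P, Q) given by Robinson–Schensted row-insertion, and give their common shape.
P = [1, 2, 5, 7] / [3, 6] / [4];  Q = [1, 3, 4, 6] / [2, 7] / [5];  common shape = (4, 2, 1)

Row-insert the values π_1, π_2, … into P one at a time, bumping the leftmost entry strictly greater than the inserted value down to the next row. The recording tableau Q records, in position (i, j), the step at which that cell was added to P.
  Insert 4 (step 1): P = [4];  Q = [1]
  Insert 1 (step 2): P = [1] / [4];  Q = [1] / [2]
  Insert 3 (step 3): P = [1, 3] / [4];  Q = [1, 3] / [2]
  Insert 6 (step 4): P = [1, 3, 6] / [4];  Q = [1, 3, 4] / [2]
  Insert 2 (step 5): P = [1, 2, 6] / [3] / [4];  Q = [1, 3, 4] / [2] / [5]
  Insert 7 (step 6): P = [1, 2, 6, 7] / [3] / [4];  Q = [1, 3, 4, 6] / [2] / [5]
  Insert 5 (step 7): P = [1, 2, 5, 7] / [3, 6] / [4];  Q = [1, 3, 4, 6] / [2, 7] / [5]
Final shape: (4, 2, 1).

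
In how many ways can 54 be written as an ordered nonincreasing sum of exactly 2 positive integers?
p(54, 2 parts) = 27

Partitions of n into exactly k parts are in bijection with partitions of n − k into at most k parts (subtract 1 from each part). So p(54, exactly 2) = p(52, parts ≤ 2). Computing via the recurrence p(m, j) = p(m, j−1) + p(m−j, j) gives 27.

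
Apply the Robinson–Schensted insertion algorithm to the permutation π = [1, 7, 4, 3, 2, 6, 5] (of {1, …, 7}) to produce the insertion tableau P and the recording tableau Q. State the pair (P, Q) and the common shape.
P = [1, 2, 5] / [3, 6] / [4] / [7];  Q = [1, 2, 6] / [3, 7] / [4] / [5];  common shape = (3, 2, 1, 1)

Row-insert the values π_1, π_2, … into P one at a time, bumping the leftmost entry strictly greater than the inserted value down to the next row. The recording tableau Q records, in position (i, j), the step at which that cell was added to P.
  Insert 1 (step 1): P = [1];  Q = [1]
  Insert 7 (step 2): P = [1, 7];  Q = [1, 2]
  Insert 4 (step 3): P = [1, 4] / [7];  Q = [1, 2] / [3]
  Insert 3 (step 4): P = [1, 3] / [4] / [7];  Q = [1, 2] / [3] / [4]
  Insert 2 (step 5): P = [1, 2] / [3] / [4] / [7];  Q = [1, 2] / [3] / [4] / [5]
  Insert 6 (step 6): P = [1, 2, 6] / [3] / [4] / [7];  Q = [1, 2, 6] / [3] / [4] / [5]
  Insert 5 (step 7): P = [1, 2, 5] / [3, 6] / [4] / [7];  Q = [1, 2, 6] / [3, 7] / [4] / [5]
Final shape: (3, 2, 1, 1).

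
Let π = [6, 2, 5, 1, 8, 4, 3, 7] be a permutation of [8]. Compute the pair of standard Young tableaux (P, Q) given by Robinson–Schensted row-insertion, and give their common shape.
P = [1, 3, 7] / [2, 4, 8] / [5] / [6];  Q = [1, 3, 5] / [2, 6, 8] / [4] / [7];  common shape = (3, 3, 1, 1)

Row-insert the values π_1, π_2, … into P one at a time, bumping the leftmost entry strictly greater than the inserted value down to the next row. The recording tableau Q records, in position (i, j), the step at which that cell was added to P.
  Insert 6 (step 1): P = [6];  Q = [1]
  Insert 2 (step 2): P = [2] / [6];  Q = [1] / [2]
  Insert 5 (step 3): P = [2, 5] / [6];  Q = [1, 3] / [2]
  Insert 1 (step 4): P = [1, 5] / [2] / [6];  Q = [1, 3] / [2] / [4]
  Insert 8 (step 5): P = [1, 5, 8] / [2] / [6];  Q = [1, 3, 5] / [2] / [4]
  Insert 4 (step 6): P = [1, 4, 8] / [2, 5] / [6];  Q = [1, 3, 5] / [2, 6] / [4]
  Insert 3 (step 7): P = [1, 3, 8] / [2, 4] / [5] / [6];  Q = [1, 3, 5] / [2, 6] / [4] / [7]
  Insert 7 (step 8): P = [1, 3, 7] / [2, 4, 8] / [5] / [6];  Q = [1, 3, 5] / [2, 6, 8] / [4] / [7]
Final shape: (3, 3, 1, 1).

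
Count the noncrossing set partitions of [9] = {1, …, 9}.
C_9 = 4862

These noncrossing partitions are counted by the Catalan number C_n = (1/(n + 1)) · C(2n, n). For n = 9: C_9 = (1/10) · C(18, 9) = 48620/10 = 4862.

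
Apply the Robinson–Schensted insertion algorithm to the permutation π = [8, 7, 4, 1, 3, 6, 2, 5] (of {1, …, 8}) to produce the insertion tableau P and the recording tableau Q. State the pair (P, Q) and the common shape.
P = [1, 2, 5] / [3, 6] / [4] / [7] / [8];  Q = [1, 5, 6] / [2, 8] / [3] / [4] / [7];  common shape = (3, 2, 1, 1, 1)

Row-insert the values π_1, π_2, … into P one at a time, bumping the leftmost entry strictly greater than the inserted value down to the next row. The recording tableau Q records, in position (i, j), the step at which that cell was added to P.
  Insert 8 (step 1): P = [8];  Q = [1]
  Insert 7 (step 2): P = [7] / [8];  Q = [1] / [2]
  Insert 4 (step 3): P = [4] / [7] / [8];  Q = [1] / [2] / [3]
  Insert 1 (step 4): P = [1] / [4] / [7] / [8];  Q = [1] / [2] / [3] / [4]
  Insert 3 (step 5): P = [1, 3] / [4] / [7] / [8];  Q = [1, 5] / [2] / [3] / [4]
  Insert 6 (step 6): P = [1, 3, 6] / [4] / [7] / [8];  Q = [1, 5, 6] / [2] / [3] / [4]
  Insert 2 (step 7): P = [1, 2, 6] / [3] / [4] / [7] / [8];  Q = [1, 5, 6] / [2] / [3] / [4] / [7]
  Insert 5 (step 8): P = [1, 2, 5] / [3, 6] / [4] / [7] / [8];  Q = [1, 5, 6] / [2, 8] / [3] / [4] / [7]
Final shape: (3, 2, 1, 1, 1).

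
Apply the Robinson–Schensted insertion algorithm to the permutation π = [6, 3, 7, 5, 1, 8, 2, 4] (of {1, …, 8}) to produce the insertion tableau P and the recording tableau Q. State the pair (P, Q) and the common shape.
P = [1, 2, 4] / [3, 5, 8] / [6, 7];  Q = [1, 3, 6] / [2, 4, 8] / [5, 7];  common shape = (3, 3, 2)

Row-insert the values π_1, π_2, … into P one at a time, bumping the leftmost entry strictly greater than the inserted value down to the next row. The recording tableau Q records, in position (i, j), the step at which that cell was added to P.
  Insert 6 (step 1): P = [6];  Q = [1]
  Insert 3 (step 2): P = [3] / [6];  Q = [1] / [2]
  Insert 7 (step 3): P = [3, 7] / [6];  Q = [1, 3] / [2]
  Insert 5 (step 4): P = [3, 5] / [6, 7];  Q = [1, 3] / [2, 4]
  Insert 1 (step 5): P = [1, 5] / [3, 7] / [6];  Q = [1, 3] / [2, 4] / [5]
  Insert 8 (step 6): P = [1, 5, 8] / [3, 7] / [6];  Q = [1, 3, 6] / [2, 4] / [5]
  Insert 2 (step 7): P = [1, 2, 8] / [3, 5] / [6, 7];  Q = [1, 3, 6] / [2, 4] / [5, 7]
  Insert 4 (step 8): P = [1, 2, 4] / [3, 5, 8] / [6, 7];  Q = [1, 3, 6] / [2, 4, 8] / [5, 7]
Final shape: (3, 3, 2).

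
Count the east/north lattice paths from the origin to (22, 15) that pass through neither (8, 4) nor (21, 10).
Number of paths = 6972255810

Inclusion–exclusion. Total paths: C(37, 22) = 9364199760. Through P₁: C(12, 8)·C(25, 14) = 2206413000. Through P₂: C(31, 21)·C(6, 1) = 266112990. Since P₁ is strictly southwest of P₂, a monotone path through both must visit P₁ then P₂; paths through both = C(12, 8)·C(19, 13)·C(6, 1) = 80582040. Avoid both = 9364199760 − 2206413000 − 266112990 + 80582040 = 6972255810.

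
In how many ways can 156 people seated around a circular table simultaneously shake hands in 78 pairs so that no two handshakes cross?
C_78 = 73745243611532458459690151854647329239335600

These noncrossing handshakes are counted by the Catalan number C_n = (1/(n + 1)) · C(2n, n). For n = 78: C_78 = (1/79) · C(156, 78) = 5825874245311064218315521996517139009907512400/79 = 73745243611532458459690151854647329239335600.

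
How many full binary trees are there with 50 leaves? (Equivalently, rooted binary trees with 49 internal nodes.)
C_49 = 509552245179617138054608572

These full binary trees are counted by the Catalan number C_n = (1/(n + 1)) · C(2n, n). For n = 49: C_49 = (1/50) · C(98, 49) = 25477612258980856902730428600/50 = 509552245179617138054608572.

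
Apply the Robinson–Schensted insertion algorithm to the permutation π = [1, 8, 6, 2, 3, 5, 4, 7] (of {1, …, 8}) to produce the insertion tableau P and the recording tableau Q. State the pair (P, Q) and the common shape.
P = [1, 2, 3, 4, 7] / [5] / [6] / [8];  Q = [1, 2, 5, 6, 8] / [3] / [4] / [7];  common shape = (5, 1, 1, 1)

Row-insert the values π_1, π_2, … into P one at a time, bumping the leftmost entry strictly greater than the inserted value down to the next row. The recording tableau Q records, in position (i, j), the step at which that cell was added to P.
  Insert 1 (step 1): P = [1];  Q = [1]
  Insert 8 (step 2): P = [1, 8];  Q = [1, 2]
  Insert 6 (step 3): P = [1, 6] / [8];  Q = [1, 2] / [3]
  Insert 2 (step 4): P = [1, 2] / [6] / [8];  Q = [1, 2] / [3] / [4]
  Insert 3 (step 5): P = [1, 2, 3] / [6] / [8];  Q = [1, 2, 5] / [3] / [4]
  Insert 5 (step 6): P = [1, 2, 3, 5] / [6] / [8];  Q = [1, 2, 5, 6] / [3] / [4]
  Insert 4 (step 7): P = [1, 2, 3, 4] / [5] / [6] / [8];  Q = [1, 2, 5, 6] / [3] / [4] / [7]
  Insert 7 (step 8): P = [1, 2, 3, 4, 7] / [5] / [6] / [8];  Q = [1, 2, 5, 6, 8] / [3] / [4] / [7]
Final shape: (5, 1, 1, 1).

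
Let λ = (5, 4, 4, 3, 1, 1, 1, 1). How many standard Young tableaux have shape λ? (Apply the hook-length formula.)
# SYT of shape (5, 4, 4, 3, 1, 1, 1, 1) = 83140200

Hook-length formula: f^λ = n! / Π hook(c), product over all cells c of the Young diagram. For λ = (5, 4, 4, 3, 1, 1, 1, 1), n = 20 boxes. Hook lengths by row (left-to-right, top-to-bottom): [12, 7, 6, 4, 1]; [10, 5, 4, 2]; [9, 4, 3, 1]; [7, 2, 1]; [4]; [3]; [2]; [1]. Product of hooks = 29262643200. So f^λ = 20! / 29262643200 = 2432902008176640000 / 29262643200 = 83140200.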